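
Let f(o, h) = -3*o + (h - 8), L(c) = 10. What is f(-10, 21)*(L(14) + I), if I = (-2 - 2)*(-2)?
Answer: 774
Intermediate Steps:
f(o, h) = -8 + h - 3*o (f(o, h) = -3*o + (-8 + h) = -8 + h - 3*o)
I = 8 (I = -4*(-2) = 8)
f(-10, 21)*(L(14) + I) = (-8 + 21 - 3*(-10))*(10 + 8) = (-8 + 21 + 30)*18 = 43*18 = 774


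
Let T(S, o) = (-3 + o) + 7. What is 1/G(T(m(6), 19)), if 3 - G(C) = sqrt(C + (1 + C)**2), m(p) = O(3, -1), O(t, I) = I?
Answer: -3/590 - sqrt(599)/590 ≈ -0.046567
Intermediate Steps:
m(p) = -1
T(S, o) = 4 + o
G(C) = 3 - sqrt(C + (1 + C)**2)
1/G(T(m(6), 19)) = 1/(3 - sqrt((4 + 19) + (1 + (4 + 19))**2)) = 1/(3 - sqrt(23 + (1 + 23)**2)) = 1/(3 - sqrt(23 + 24**2)) = 1/(3 - sqrt(23 + 576)) = 1/(3 - sqrt(599))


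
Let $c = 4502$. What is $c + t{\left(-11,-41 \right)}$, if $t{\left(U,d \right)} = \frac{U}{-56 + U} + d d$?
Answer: $\frac{414272}{67} \approx 6183.2$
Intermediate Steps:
$t{\left(U,d \right)} = d^{2} + \frac{U}{-56 + U}$ ($t{\left(U,d \right)} = \frac{U}{-56 + U} + d^{2} = d^{2} + \frac{U}{-56 + U}$)
$c + t{\left(-11,-41 \right)} = 4502 + \frac{-11 - 56 \left(-41\right)^{2} - 11 \left(-41\right)^{2}}{-56 - 11} = 4502 + \frac{-11 - 94136 - 18491}{-67} = 4502 - \frac{-11 - 94136 - 18491}{67} = 4502 - - \frac{112638}{67} = 4502 + \frac{112638}{67} = \frac{414272}{67}$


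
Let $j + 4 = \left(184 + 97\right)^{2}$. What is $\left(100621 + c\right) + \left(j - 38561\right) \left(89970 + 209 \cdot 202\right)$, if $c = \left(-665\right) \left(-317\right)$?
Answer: $5340177874$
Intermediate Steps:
$c = 210805$
$j = 78957$ ($j = -4 + \left(184 + 97\right)^{2} = -4 + 281^{2} = -4 + 78961 = 78957$)
$\left(100621 + c\right) + \left(j - 38561\right) \left(89970 + 209 \cdot 202\right) = \left(100621 + 210805\right) + \left(78957 - 38561\right) \left(89970 + 209 \cdot 202\right) = 311426 + 40396 \left(89970 + 42218\right) = 311426 + 40396 \cdot 132188 = 311426 + 5339866448 = 5340177874$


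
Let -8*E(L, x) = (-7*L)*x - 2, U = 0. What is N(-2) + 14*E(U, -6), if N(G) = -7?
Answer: -7/2 ≈ -3.5000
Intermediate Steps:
E(L, x) = ¼ + 7*L*x/8 (E(L, x) = -((-7*L)*x - 2)/8 = -(-7*L*x - 2)/8 = -(-2 - 7*L*x)/8 = ¼ + 7*L*x/8)
N(-2) + 14*E(U, -6) = -7 + 14*(¼ + (7/8)*0*(-6)) = -7 + 14*(¼ + 0) = -7 + 14*(¼) = -7 + 7/2 = -7/2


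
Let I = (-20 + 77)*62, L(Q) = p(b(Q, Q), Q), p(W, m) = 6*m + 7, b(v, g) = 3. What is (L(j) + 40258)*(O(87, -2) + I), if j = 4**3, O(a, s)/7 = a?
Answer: 168408807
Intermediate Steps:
O(a, s) = 7*a
p(W, m) = 7 + 6*m
j = 64
L(Q) = 7 + 6*Q
I = 3534 (I = 57*62 = 3534)
(L(j) + 40258)*(O(87, -2) + I) = ((7 + 6*64) + 40258)*(7*87 + 3534) = ((7 + 384) + 40258)*(609 + 3534) = (391 + 40258)*4143 = 40649*4143 = 168408807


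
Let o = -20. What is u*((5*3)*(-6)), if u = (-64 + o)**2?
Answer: -635040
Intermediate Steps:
u = 7056 (u = (-64 - 20)**2 = (-84)**2 = 7056)
u*((5*3)*(-6)) = 7056*((5*3)*(-6)) = 7056*(15*(-6)) = 7056*(-90) = -635040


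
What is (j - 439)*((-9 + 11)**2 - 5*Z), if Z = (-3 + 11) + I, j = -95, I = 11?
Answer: 48594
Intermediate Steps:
Z = 19 (Z = (-3 + 11) + 11 = 8 + 11 = 19)
(j - 439)*((-9 + 11)**2 - 5*Z) = (-95 - 439)*((-9 + 11)**2 - 5*19) = -534*(2**2 - 95) = -534*(4 - 95) = -534*(-91) = 48594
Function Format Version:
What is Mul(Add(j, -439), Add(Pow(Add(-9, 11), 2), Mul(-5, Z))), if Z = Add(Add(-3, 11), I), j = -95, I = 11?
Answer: 48594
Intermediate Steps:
Z = 19 (Z = Add(Add(-3, 11), 11) = Add(8, 11) = 19)
Mul(Add(j, -439), Add(Pow(Add(-9, 11), 2), Mul(-5, Z))) = Mul(Add(-95, -439), Add(Pow(Add(-9, 11), 2), Mul(-5, 19))) = Mul(-534, Add(Pow(2, 2), -95)) = Mul(-534, Add(4, -95)) = Mul(-534, -91) = 48594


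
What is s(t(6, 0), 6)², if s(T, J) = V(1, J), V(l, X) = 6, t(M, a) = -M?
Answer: 36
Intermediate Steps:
s(T, J) = 6
s(t(6, 0), 6)² = 6² = 36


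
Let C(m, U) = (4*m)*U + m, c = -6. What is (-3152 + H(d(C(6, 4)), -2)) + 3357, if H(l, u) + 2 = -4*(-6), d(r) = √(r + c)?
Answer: 227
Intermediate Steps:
C(m, U) = m + 4*U*m (C(m, U) = 4*U*m + m = m + 4*U*m)
d(r) = √(-6 + r) (d(r) = √(r - 6) = √(-6 + r))
H(l, u) = 22 (H(l, u) = -2 - 4*(-6) = -2 + 24 = 22)
(-3152 + H(d(C(6, 4)), -2)) + 3357 = (-3152 + 22) + 3357 = -3130 + 3357 = 227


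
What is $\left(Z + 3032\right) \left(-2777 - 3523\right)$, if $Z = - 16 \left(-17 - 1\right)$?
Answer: $-20916000$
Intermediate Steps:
$Z = 288$ ($Z = \left(-16\right) \left(-18\right) = 288$)
$\left(Z + 3032\right) \left(-2777 - 3523\right) = \left(288 + 3032\right) \left(-2777 - 3523\right) = 3320 \left(-6300\right) = -20916000$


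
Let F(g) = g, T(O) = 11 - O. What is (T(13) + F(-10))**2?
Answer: 144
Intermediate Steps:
(T(13) + F(-10))**2 = ((11 - 1*13) - 10)**2 = ((11 - 13) - 10)**2 = (-2 - 10)**2 = (-12)**2 = 144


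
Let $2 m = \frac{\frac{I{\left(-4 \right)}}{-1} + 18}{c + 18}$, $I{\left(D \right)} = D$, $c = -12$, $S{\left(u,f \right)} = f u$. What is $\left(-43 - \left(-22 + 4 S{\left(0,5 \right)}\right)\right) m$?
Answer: $- \frac{77}{2} \approx -38.5$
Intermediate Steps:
$m = \frac{11}{6}$ ($m = \frac{\left(- \frac{4}{-1} + 18\right) \frac{1}{-12 + 18}}{2} = \frac{\left(\left(-4\right) \left(-1\right) + 18\right) \frac{1}{6}}{2} = \frac{\left(4 + 18\right) \frac{1}{6}}{2} = \frac{22 \cdot \frac{1}{6}}{2} = \frac{1}{2} \cdot \frac{11}{3} = \frac{11}{6} \approx 1.8333$)
$\left(-43 - \left(-22 + 4 S{\left(0,5 \right)}\right)\right) m = \left(-43 - \left(-22 + 4 \cdot 5 \cdot 0\right)\right) \frac{11}{6} = \left(-43 + \left(\left(-4\right) 0 + 22\right)\right) \frac{11}{6} = \left(-43 + \left(0 + 22\right)\right) \frac{11}{6} = \left(-43 + 22\right) \frac{11}{6} = \left(-21\right) \frac{11}{6} = - \frac{77}{2}$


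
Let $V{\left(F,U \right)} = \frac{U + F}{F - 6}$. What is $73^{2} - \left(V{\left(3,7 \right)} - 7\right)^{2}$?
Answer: $\frac{47000}{9} \approx 5222.2$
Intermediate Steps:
$V{\left(F,U \right)} = \frac{F + U}{-6 + F}$
$73^{2} - \left(V{\left(3,7 \right)} - 7\right)^{2} = 73^{2} - \left(\frac{3 + 7}{-6 + 3} - 7\right)^{2} = 5329 - \left(\frac{1}{-3} \cdot 10 - 7\right)^{2} = 5329 - \left(\left(- \frac{1}{3}\right) 10 - 7\right)^{2} = 5329 - \left(- \frac{10}{3} - 7\right)^{2} = 5329 - \left(- \frac{31}{3}\right)^{2} = 5329 - \frac{961}{9} = \frac{47000}{9}$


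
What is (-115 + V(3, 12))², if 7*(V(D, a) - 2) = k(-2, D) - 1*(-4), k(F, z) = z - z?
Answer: 619369/49 ≈ 12640.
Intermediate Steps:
k(F, z) = 0
V(D, a) = 18/7 (V(D, a) = 2 + (0 - 1*(-4))/7 = 2 + (0 + 4)/7 = 2 + (⅐)*4 = 2 + 4/7 = 18/7)
(-115 + V(3, 12))² = (-115 + 18/7)² = (-787/7)² = 619369/49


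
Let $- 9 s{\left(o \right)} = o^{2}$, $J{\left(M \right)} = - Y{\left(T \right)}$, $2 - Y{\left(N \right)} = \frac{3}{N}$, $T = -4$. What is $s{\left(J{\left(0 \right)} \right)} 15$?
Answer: $- \frac{605}{48} \approx -12.604$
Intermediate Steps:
$Y{\left(N \right)} = 2 - \frac{3}{N}$
$J{\left(M \right)} = - \frac{11}{4}$ ($J{\left(M \right)} = - (2 - \frac{3}{-4}) = - (2 - - \frac{3}{4}) = - (2 + \frac{3}{4}) = \left(-1\right) \frac{11}{4} = - \frac{11}{4}$)
$s{\left(o \right)} = - \frac{o^{2}}{9}$
$s{\left(J{\left(0 \right)} \right)} 15 = - \frac{\left(- \frac{11}{4}\right)^{2}}{9} \cdot 15 = \left(- \frac{1}{9}\right) \frac{121}{16} \cdot 15 = \left(- \frac{121}{144}\right) 15 = - \frac{605}{48}$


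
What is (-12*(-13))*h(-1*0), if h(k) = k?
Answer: 0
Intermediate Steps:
(-12*(-13))*h(-1*0) = (-12*(-13))*(-1*0) = 156*0 = 0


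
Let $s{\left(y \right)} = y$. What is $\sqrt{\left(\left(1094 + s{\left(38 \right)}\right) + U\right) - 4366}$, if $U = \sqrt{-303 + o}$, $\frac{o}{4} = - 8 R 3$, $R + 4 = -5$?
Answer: $\sqrt{-3234 + \sqrt{561}} \approx 56.66 i$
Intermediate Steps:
$R = -9$ ($R = -4 - 5 = -9$)
$o = 864$ ($o = 4 \left(-8\right) \left(-9\right) 3 = 4 \cdot 72 \cdot 3 = 4 \cdot 216 = 864$)
$U = \sqrt{561}$ ($U = \sqrt{-303 + 864} = \sqrt{561} \approx 23.685$)
$\sqrt{\left(\left(1094 + s{\left(38 \right)}\right) + U\right) - 4366} = \sqrt{\left(\left(1094 + 38\right) + \sqrt{561}\right) - 4366} = \sqrt{\left(1132 + \sqrt{561}\right) - 4366} = \sqrt{-3234 + \sqrt{561}}$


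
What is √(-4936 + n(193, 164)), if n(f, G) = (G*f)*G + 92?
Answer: 2*√1296521 ≈ 2277.3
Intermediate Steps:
n(f, G) = 92 + f*G² (n(f, G) = f*G² + 92 = 92 + f*G²)
√(-4936 + n(193, 164)) = √(-4936 + (92 + 193*164²)) = √(-4936 + (92 + 193*26896)) = √(-4936 + (92 + 5190928)) = √(-4936 + 5191020) = √5186084 = 2*√1296521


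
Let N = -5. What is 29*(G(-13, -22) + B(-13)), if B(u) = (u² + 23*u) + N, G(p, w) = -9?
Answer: -4176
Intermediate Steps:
B(u) = -5 + u² + 23*u (B(u) = (u² + 23*u) - 5 = -5 + u² + 23*u)
29*(G(-13, -22) + B(-13)) = 29*(-9 + (-5 + (-13)² + 23*(-13))) = 29*(-9 + (-5 + 169 - 299)) = 29*(-9 - 135) = 29*(-144) = -4176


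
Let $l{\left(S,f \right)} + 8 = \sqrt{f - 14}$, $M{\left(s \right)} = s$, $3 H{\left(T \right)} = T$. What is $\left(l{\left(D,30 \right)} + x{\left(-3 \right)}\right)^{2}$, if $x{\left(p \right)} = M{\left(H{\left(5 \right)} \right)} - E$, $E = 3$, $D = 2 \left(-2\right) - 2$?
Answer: $\frac{256}{9} \approx 28.444$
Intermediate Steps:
$H{\left(T \right)} = \frac{T}{3}$
$D = -6$ ($D = -4 - 2 = -6$)
$l{\left(S,f \right)} = -8 + \sqrt{-14 + f}$ ($l{\left(S,f \right)} = -8 + \sqrt{f - 14} = -8 + \sqrt{-14 + f}$)
$x{\left(p \right)} = - \frac{4}{3}$ ($x{\left(p \right)} = \frac{1}{3} \cdot 5 - 3 = \frac{5}{3} - 3 = - \frac{4}{3}$)
$\left(l{\left(D,30 \right)} + x{\left(-3 \right)}\right)^{2} = \left(\left(-8 + \sqrt{-14 + 30}\right) - \frac{4}{3}\right)^{2} = \left(\left(-8 + \sqrt{16}\right) - \frac{4}{3}\right)^{2} = \left(\left(-8 + 4\right) - \frac{4}{3}\right)^{2} = \left(-4 - \frac{4}{3}\right)^{2} = \left(- \frac{16}{3}\right)^{2} = \frac{256}{9}$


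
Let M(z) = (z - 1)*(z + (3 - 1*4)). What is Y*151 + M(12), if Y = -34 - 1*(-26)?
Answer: -1087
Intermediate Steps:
M(z) = (-1 + z)**2 (M(z) = (-1 + z)*(z + (3 - 4)) = (-1 + z)*(z - 1) = (-1 + z)*(-1 + z) = (-1 + z)**2)
Y = -8 (Y = -34 + 26 = -8)
Y*151 + M(12) = -8*151 + (-1 + 12)**2 = -1208 + 11**2 = -1208 + 121 = -1087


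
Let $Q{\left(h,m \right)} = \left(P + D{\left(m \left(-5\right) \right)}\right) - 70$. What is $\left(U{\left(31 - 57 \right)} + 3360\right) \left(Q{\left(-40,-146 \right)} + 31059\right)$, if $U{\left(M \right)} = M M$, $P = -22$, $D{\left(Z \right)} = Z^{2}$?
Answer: $2275767212$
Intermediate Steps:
$Q{\left(h,m \right)} = -92 + 25 m^{2}$ ($Q{\left(h,m \right)} = \left(-22 + \left(m \left(-5\right)\right)^{2}\right) - 70 = \left(-22 + \left(- 5 m\right)^{2}\right) - 70 = \left(-22 + 25 m^{2}\right) - 70 = -92 + 25 m^{2}$)
$U{\left(M \right)} = M^{2}$
$\left(U{\left(31 - 57 \right)} + 3360\right) \left(Q{\left(-40,-146 \right)} + 31059\right) = \left(\left(31 - 57\right)^{2} + 3360\right) \left(\left(-92 + 25 \left(-146\right)^{2}\right) + 31059\right) = \left(\left(31 - 57\right)^{2} + 3360\right) \left(\left(-92 + 25 \cdot 21316\right) + 31059\right) = \left(\left(-26\right)^{2} + 3360\right) \left(\left(-92 + 532900\right) + 31059\right) = \left(676 + 3360\right) \left(532808 + 31059\right) = 4036 \cdot 563867 = 2275767212$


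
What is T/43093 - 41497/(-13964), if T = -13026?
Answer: 1606335157/601750652 ≈ 2.6694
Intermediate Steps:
T/43093 - 41497/(-13964) = -13026/43093 - 41497/(-13964) = -13026*1/43093 - 41497*(-1/13964) = -13026/43093 + 41497/13964 = 1606335157/601750652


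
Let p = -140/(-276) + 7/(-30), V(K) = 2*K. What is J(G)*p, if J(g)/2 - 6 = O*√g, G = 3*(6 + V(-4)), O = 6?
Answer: 378/115 + 378*I*√6/115 ≈ 3.287 + 8.0514*I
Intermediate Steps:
G = -6 (G = 3*(6 + 2*(-4)) = 3*(6 - 8) = 3*(-2) = -6)
J(g) = 12 + 12*√g (J(g) = 12 + 2*(6*√g) = 12 + 12*√g)
p = 63/230 (p = -140*(-1/276) + 7*(-1/30) = 35/69 - 7/30 = 63/230 ≈ 0.27391)
J(G)*p = (12 + 12*√(-6))*(63/230) = (12 + 12*(I*√6))*(63/230) = (12 + 12*I*√6)*(63/230) = 378/115 + 378*I*√6/115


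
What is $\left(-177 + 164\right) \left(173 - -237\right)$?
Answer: $-5330$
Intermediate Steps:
$\left(-177 + 164\right) \left(173 - -237\right) = - 13 \left(173 + 237\right) = \left(-13\right) 410 = -5330$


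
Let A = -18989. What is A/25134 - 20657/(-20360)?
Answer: 66288499/255864120 ≈ 0.25908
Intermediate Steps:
A/25134 - 20657/(-20360) = -18989/25134 - 20657/(-20360) = -18989*1/25134 - 20657*(-1/20360) = -18989/25134 + 20657/20360 = 66288499/255864120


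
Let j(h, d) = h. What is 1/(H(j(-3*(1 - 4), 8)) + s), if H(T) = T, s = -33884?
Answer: -1/33875 ≈ -2.9520e-5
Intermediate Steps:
1/(H(j(-3*(1 - 4), 8)) + s) = 1/(-3*(1 - 4) - 33884) = 1/(-3*(-3) - 33884) = 1/(9 - 33884) = 1/(-33875) = -1/33875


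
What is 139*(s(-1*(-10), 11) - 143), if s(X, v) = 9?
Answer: -18626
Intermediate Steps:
139*(s(-1*(-10), 11) - 143) = 139*(9 - 143) = 139*(-134) = -18626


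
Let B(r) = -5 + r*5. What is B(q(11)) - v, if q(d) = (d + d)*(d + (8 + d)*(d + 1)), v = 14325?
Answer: 11960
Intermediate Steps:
q(d) = 2*d*(d + (1 + d)*(8 + d)) (q(d) = (2*d)*(d + (8 + d)*(1 + d)) = (2*d)*(d + (1 + d)*(8 + d)) = 2*d*(d + (1 + d)*(8 + d)))
B(r) = -5 + 5*r
B(q(11)) - v = (-5 + 5*(2*11*(8 + 11² + 10*11))) - 1*14325 = (-5 + 5*(2*11*(8 + 121 + 110))) - 14325 = (-5 + 5*(2*11*239)) - 14325 = (-5 + 5*5258) - 14325 = (-5 + 26290) - 14325 = 26285 - 14325 = 11960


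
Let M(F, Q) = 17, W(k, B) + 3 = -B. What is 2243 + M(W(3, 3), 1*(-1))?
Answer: 2260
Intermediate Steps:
W(k, B) = -3 - B
2243 + M(W(3, 3), 1*(-1)) = 2243 + 17 = 2260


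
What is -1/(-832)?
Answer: 1/832 ≈ 0.0012019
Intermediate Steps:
-1/(-832) = -1*(-1/832) = 1/832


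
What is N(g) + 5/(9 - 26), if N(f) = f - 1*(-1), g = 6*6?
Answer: 624/17 ≈ 36.706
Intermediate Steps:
g = 36
N(f) = 1 + f (N(f) = f + 1 = 1 + f)
N(g) + 5/(9 - 26) = (1 + 36) + 5/(9 - 26) = 37 + 5/(-17) = 37 - 1/17*5 = 37 - 5/17 = 624/17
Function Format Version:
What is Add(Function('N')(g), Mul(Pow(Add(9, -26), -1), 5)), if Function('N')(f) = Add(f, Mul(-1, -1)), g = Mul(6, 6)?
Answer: Rational(624, 17) ≈ 36.706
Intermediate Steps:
g = 36
Function('N')(f) = Add(1, f) (Function('N')(f) = Add(f, 1) = Add(1, f))
Add(Function('N')(g), Mul(Pow(Add(9, -26), -1), 5)) = Add(Add(1, 36), Mul(Pow(Add(9, -26), -1), 5)) = Add(37, Mul(Pow(-17, -1), 5)) = Add(37, Mul(Rational(-1, 17), 5)) = Add(37, Rational(-5, 17)) = Rational(624, 17)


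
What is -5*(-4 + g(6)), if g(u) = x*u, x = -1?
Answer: 50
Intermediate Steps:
g(u) = -u
-5*(-4 + g(6)) = -5*(-4 - 1*6) = -5*(-4 - 6) = -5*(-10) = 50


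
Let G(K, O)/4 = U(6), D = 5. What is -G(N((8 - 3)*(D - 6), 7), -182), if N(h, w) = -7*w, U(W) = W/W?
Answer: -4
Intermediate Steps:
U(W) = 1
G(K, O) = 4 (G(K, O) = 4*1 = 4)
-G(N((8 - 3)*(D - 6), 7), -182) = -1*4 = -4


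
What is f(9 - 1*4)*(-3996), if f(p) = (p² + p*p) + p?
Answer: -219780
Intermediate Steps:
f(p) = p + 2*p² (f(p) = (p² + p²) + p = 2*p² + p = p + 2*p²)
f(9 - 1*4)*(-3996) = ((9 - 1*4)*(1 + 2*(9 - 1*4)))*(-3996) = ((9 - 4)*(1 + 2*(9 - 4)))*(-3996) = (5*(1 + 2*5))*(-3996) = (5*(1 + 10))*(-3996) = (5*11)*(-3996) = 55*(-3996) = -219780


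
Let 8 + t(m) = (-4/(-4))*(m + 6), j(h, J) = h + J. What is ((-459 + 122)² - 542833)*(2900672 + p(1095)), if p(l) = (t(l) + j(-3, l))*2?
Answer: -1247029949088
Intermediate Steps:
j(h, J) = J + h
t(m) = -2 + m (t(m) = -8 + (-4/(-4))*(m + 6) = -8 + (-4*(-¼))*(6 + m) = -8 + 1*(6 + m) = -8 + (6 + m) = -2 + m)
p(l) = -10 + 4*l (p(l) = ((-2 + l) + (l - 3))*2 = ((-2 + l) + (-3 + l))*2 = (-5 + 2*l)*2 = -10 + 4*l)
((-459 + 122)² - 542833)*(2900672 + p(1095)) = ((-459 + 122)² - 542833)*(2900672 + (-10 + 4*1095)) = ((-337)² - 542833)*(2900672 + (-10 + 4380)) = (113569 - 542833)*(2900672 + 4370) = -429264*2905042 = -1247029949088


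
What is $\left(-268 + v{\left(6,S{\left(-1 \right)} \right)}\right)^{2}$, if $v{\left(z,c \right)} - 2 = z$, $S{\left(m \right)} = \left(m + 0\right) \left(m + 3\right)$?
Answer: $67600$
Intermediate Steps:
$S{\left(m \right)} = m \left(3 + m\right)$
$v{\left(z,c \right)} = 2 + z$
$\left(-268 + v{\left(6,S{\left(-1 \right)} \right)}\right)^{2} = \left(-268 + \left(2 + 6\right)\right)^{2} = \left(-268 + 8\right)^{2} = \left(-260\right)^{2} = 67600$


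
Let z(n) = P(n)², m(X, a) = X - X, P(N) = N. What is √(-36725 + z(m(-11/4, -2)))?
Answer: 5*I*√1469 ≈ 191.64*I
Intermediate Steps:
m(X, a) = 0
z(n) = n²
√(-36725 + z(m(-11/4, -2))) = √(-36725 + 0²) = √(-36725 + 0) = √(-36725) = 5*I*√1469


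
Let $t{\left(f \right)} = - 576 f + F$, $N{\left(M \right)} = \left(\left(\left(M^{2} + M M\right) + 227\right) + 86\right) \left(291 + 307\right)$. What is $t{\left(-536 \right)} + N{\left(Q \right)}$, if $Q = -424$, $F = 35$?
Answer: $215508041$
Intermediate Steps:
$N{\left(M \right)} = 187174 + 1196 M^{2}$ ($N{\left(M \right)} = \left(\left(\left(M^{2} + M^{2}\right) + 227\right) + 86\right) 598 = \left(\left(2 M^{2} + 227\right) + 86\right) 598 = \left(\left(227 + 2 M^{2}\right) + 86\right) 598 = \left(313 + 2 M^{2}\right) 598 = 187174 + 1196 M^{2}$)
$t{\left(f \right)} = 35 - 576 f$ ($t{\left(f \right)} = - 576 f + 35 = 35 - 576 f$)
$t{\left(-536 \right)} + N{\left(Q \right)} = \left(35 - -308736\right) + \left(187174 + 1196 \left(-424\right)^{2}\right) = \left(35 + 308736\right) + \left(187174 + 1196 \cdot 179776\right) = 308771 + \left(187174 + 215012096\right) = 308771 + 215199270 = 215508041$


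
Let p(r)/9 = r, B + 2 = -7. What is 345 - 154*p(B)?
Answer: 12819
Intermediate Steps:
B = -9 (B = -2 - 7 = -9)
p(r) = 9*r
345 - 154*p(B) = 345 - 1386*(-9) = 345 - 154*(-81) = 345 + 12474 = 12819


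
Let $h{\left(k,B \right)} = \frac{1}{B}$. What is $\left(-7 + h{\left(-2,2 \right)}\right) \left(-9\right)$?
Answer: $\frac{117}{2} \approx 58.5$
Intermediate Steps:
$\left(-7 + h{\left(-2,2 \right)}\right) \left(-9\right) = \left(-7 + \frac{1}{2}\right) \left(-9\right) = \left(- \frac{13}{2}\right) \left(-9\right) = \frac{117}{2}$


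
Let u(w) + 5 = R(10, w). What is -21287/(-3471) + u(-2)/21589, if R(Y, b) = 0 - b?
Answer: 459554630/74935419 ≈ 6.1327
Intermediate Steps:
R(Y, b) = -b
u(w) = -5 - w
-21287/(-3471) + u(-2)/21589 = -21287/(-3471) + (-5 - 1*(-2))/21589 = -21287*(-1/3471) + (-5 + 2)*(1/21589) = 21287/3471 - 3*1/21589 = 21287/3471 - 3/21589 = 459554630/74935419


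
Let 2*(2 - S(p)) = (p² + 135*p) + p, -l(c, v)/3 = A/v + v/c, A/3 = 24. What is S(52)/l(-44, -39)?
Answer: -2794792/1647 ≈ -1696.9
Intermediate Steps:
A = 72 (A = 3*24 = 72)
l(c, v) = -216/v - 3*v/c (l(c, v) = -3*(72/v + v/c) = -216/v - 3*v/c)
S(p) = 2 - 68*p - p²/2 (S(p) = 2 - ((p² + 135*p) + p)/2 = 2 - (p² + 136*p)/2 = 2 + (-68*p - p²/2) = 2 - 68*p - p²/2)
S(52)/l(-44, -39) = (2 - 68*52 - ½*52²)/(-216/(-39) - 3*(-39)/(-44)) = (2 - 3536 - ½*2704)/(-216*(-1/39) - 3*(-39)*(-1/44)) = (2 - 3536 - 1352)/(72/13 - 117/44) = -4886/1647/572 = -4886*572/1647 = -2794792/1647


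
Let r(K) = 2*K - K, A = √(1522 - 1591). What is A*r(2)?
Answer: 2*I*√69 ≈ 16.613*I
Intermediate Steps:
A = I*√69 (A = √(-69) = I*√69 ≈ 8.3066*I)
r(K) = K
A*r(2) = (I*√69)*2 = 2*I*√69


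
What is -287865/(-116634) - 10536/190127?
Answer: 2547716811/1055965358 ≈ 2.4127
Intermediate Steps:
-287865/(-116634) - 10536/190127 = -287865*(-1/116634) - 10536*1/190127 = 95955/38878 - 10536/190127 = 2547716811/1055965358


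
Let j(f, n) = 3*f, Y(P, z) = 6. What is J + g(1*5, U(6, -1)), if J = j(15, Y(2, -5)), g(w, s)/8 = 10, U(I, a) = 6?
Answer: 125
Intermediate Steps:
g(w, s) = 80 (g(w, s) = 8*10 = 80)
J = 45 (J = 3*15 = 45)
J + g(1*5, U(6, -1)) = 45 + 80 = 125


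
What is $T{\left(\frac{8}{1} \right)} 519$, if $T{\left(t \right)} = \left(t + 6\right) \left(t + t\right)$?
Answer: $116256$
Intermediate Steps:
$T{\left(t \right)} = 2 t \left(6 + t\right)$ ($T{\left(t \right)} = \left(6 + t\right) 2 t = 2 t \left(6 + t\right)$)
$T{\left(\frac{8}{1} \right)} 519 = 2 \cdot \frac{8}{1} \left(6 + \frac{8}{1}\right) 519 = 2 \cdot 8 \cdot 1 \left(6 + 8 \cdot 1\right) 519 = 2 \cdot 8 \left(6 + 8\right) 519 = 2 \cdot 8 \cdot 14 \cdot 519 = 224 \cdot 519 = 116256$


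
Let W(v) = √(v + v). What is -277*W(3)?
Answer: -277*√6 ≈ -678.51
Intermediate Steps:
W(v) = √2*√v (W(v) = √(2*v) = √2*√v)
-277*W(3) = -277*√2*√3 = -277*√6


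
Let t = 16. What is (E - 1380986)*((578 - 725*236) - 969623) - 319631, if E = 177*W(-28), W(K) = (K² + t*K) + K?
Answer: 1512367818519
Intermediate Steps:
W(K) = K² + 17*K (W(K) = (K² + 16*K) + K = K² + 17*K)
E = 54516 (E = 177*(-28*(17 - 28)) = 177*(-28*(-11)) = 177*308 = 54516)
(E - 1380986)*((578 - 725*236) - 969623) - 319631 = (54516 - 1380986)*((578 - 725*236) - 969623) - 319631 = -1326470*((578 - 171100) - 969623) - 319631 = -1326470*(-170522 - 969623) - 319631 = -1326470*(-1140145) - 319631 = 1512368138150 - 319631 = 1512367818519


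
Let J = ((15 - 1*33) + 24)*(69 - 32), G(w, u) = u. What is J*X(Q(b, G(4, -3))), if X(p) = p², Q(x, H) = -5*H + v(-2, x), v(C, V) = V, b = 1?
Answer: 56832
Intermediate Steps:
Q(x, H) = x - 5*H (Q(x, H) = -5*H + x = x - 5*H)
J = 222 (J = ((15 - 33) + 24)*37 = (-18 + 24)*37 = 6*37 = 222)
J*X(Q(b, G(4, -3))) = 222*(1 - 5*(-3))² = 222*(1 + 15)² = 222*16² = 222*256 = 56832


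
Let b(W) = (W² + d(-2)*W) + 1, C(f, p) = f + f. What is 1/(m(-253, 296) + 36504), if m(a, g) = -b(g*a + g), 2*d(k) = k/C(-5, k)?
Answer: -5/27819612509 ≈ -1.7973e-10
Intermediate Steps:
C(f, p) = 2*f
d(k) = -k/20 (d(k) = (k/((2*(-5))))/2 = (k/(-10))/2 = (k*(-⅒))/2 = (-k/10)/2 = -k/20)
b(W) = 1 + W² + W/10 (b(W) = (W² + (-1/20*(-2))*W) + 1 = (W² + W/10) + 1 = 1 + W² + W/10)
m(a, g) = -1 - (g + a*g)² - g/10 - a*g/10 (m(a, g) = -(1 + (g*a + g)² + (g*a + g)/10) = -(1 + (a*g + g)² + (a*g + g)/10) = -(1 + (g + a*g)² + (g + a*g)/10) = -(1 + (g + a*g)² + (g/10 + a*g/10)) = -(1 + (g + a*g)² + g/10 + a*g/10) = -1 - (g + a*g)² - g/10 - a*g/10)
1/(m(-253, 296) + 36504) = 1/((-1 - 1*296²*(1 - 253)² - ⅒*296*(1 - 253)) + 36504) = 1/((-1 - 1*87616*(-252)² - ⅒*296*(-252)) + 36504) = 1/((-1 - 1*87616*63504 + 37296/5) + 36504) = 1/((-1 - 5563966464 + 37296/5) + 36504) = 1/(-27819795029/5 + 36504) = 1/(-27819612509/5) = -5/27819612509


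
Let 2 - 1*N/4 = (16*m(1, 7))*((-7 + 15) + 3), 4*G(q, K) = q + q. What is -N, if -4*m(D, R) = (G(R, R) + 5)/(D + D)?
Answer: -756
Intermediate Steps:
G(q, K) = q/2 (G(q, K) = (q + q)/4 = (2*q)/4 = q/2)
m(D, R) = -(5 + R/2)/(8*D) (m(D, R) = -(R/2 + 5)/(4*(D + D)) = -(5 + R/2)/(4*(2*D)) = -(5 + R/2)*1/(2*D)/4 = -(5 + R/2)/(8*D))
N = 756 (N = 8 - 4*16*((1/16)*(-10 - 1*7)/1)*((-7 + 15) + 3) = 8 - 4*16*((1/16)*1*(-10 - 7))*(8 + 3) = 8 - 4*16*((1/16)*1*(-17))*11 = 8 - 4*16*(-17/16)*11 = 8 - (-68)*11 = 8 - 4*(-187) = 8 + 748 = 756)
-N = -1*756 = -756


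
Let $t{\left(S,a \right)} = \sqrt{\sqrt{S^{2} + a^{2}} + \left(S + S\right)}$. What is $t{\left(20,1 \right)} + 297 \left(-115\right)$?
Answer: $-34155 + \sqrt{40 + \sqrt{401}} \approx -34147.0$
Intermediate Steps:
$t{\left(S,a \right)} = \sqrt{\sqrt{S^{2} + a^{2}} + 2 S}$
$t{\left(20,1 \right)} + 297 \left(-115\right) = \sqrt{\sqrt{20^{2} + 1^{2}} + 2 \cdot 20} + 297 \left(-115\right) = \sqrt{\sqrt{400 + 1} + 40} - 34155 = \sqrt{\sqrt{401} + 40} - 34155 = \sqrt{40 + \sqrt{401}} - 34155 = -34155 + \sqrt{40 + \sqrt{401}}$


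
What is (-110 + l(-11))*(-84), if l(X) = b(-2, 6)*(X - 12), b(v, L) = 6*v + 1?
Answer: -12012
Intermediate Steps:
b(v, L) = 1 + 6*v
l(X) = 132 - 11*X (l(X) = (1 + 6*(-2))*(X - 12) = (1 - 12)*(-12 + X) = -11*(-12 + X) = 132 - 11*X)
(-110 + l(-11))*(-84) = (-110 + (132 - 11*(-11)))*(-84) = (-110 + (132 + 121))*(-84) = (-110 + 253)*(-84) = 143*(-84) = -12012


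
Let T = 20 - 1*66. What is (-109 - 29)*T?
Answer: 6348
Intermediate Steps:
T = -46 (T = 20 - 66 = -46)
(-109 - 29)*T = (-109 - 29)*(-46) = -138*(-46) = 6348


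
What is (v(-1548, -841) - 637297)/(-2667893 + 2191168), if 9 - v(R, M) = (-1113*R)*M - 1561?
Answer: -1448343357/476725 ≈ -3038.1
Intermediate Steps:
v(R, M) = 1570 + 1113*M*R (v(R, M) = 9 - ((-1113*R)*M - 1561) = 9 - (-1113*M*R - 1561) = 9 - (-1561 - 1113*M*R) = 9 + (1561 + 1113*M*R) = 1570 + 1113*M*R)
(v(-1548, -841) - 637297)/(-2667893 + 2191168) = ((1570 + 1113*(-841)*(-1548)) - 637297)/(-2667893 + 2191168) = ((1570 + 1448979084) - 637297)/(-476725) = (1448980654 - 637297)*(-1/476725) = 1448343357*(-1/476725) = -1448343357/476725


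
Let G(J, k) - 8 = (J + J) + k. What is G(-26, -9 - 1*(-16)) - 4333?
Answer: -4370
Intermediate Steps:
G(J, k) = 8 + k + 2*J (G(J, k) = 8 + ((J + J) + k) = 8 + (2*J + k) = 8 + (k + 2*J) = 8 + k + 2*J)
G(-26, -9 - 1*(-16)) - 4333 = (8 + (-9 - 1*(-16)) + 2*(-26)) - 4333 = (8 + (-9 + 16) - 52) - 4333 = (8 + 7 - 52) - 4333 = -37 - 4333 = -4370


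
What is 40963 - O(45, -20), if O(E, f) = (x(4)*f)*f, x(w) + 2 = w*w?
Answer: 35363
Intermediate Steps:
x(w) = -2 + w² (x(w) = -2 + w*w = -2 + w²)
O(E, f) = 14*f² (O(E, f) = ((-2 + 4²)*f)*f = ((-2 + 16)*f)*f = (14*f)*f = 14*f²)
40963 - O(45, -20) = 40963 - 14*(-20)² = 40963 - 14*400 = 40963 - 1*5600 = 40963 - 5600 = 35363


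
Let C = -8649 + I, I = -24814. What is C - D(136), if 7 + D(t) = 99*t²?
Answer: -1864560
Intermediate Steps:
D(t) = -7 + 99*t²
C = -33463 (C = -8649 - 24814 = -33463)
C - D(136) = -33463 - (-7 + 99*136²) = -33463 - (-7 + 99*18496) = -33463 - (-7 + 1831104) = -33463 - 1*1831097 = -33463 - 1831097 = -1864560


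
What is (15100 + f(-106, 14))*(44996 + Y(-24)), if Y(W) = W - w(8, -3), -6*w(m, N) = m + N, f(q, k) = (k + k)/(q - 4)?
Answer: 112047925391/165 ≈ 6.7908e+8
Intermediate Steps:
f(q, k) = 2*k/(-4 + q) (f(q, k) = (2*k)/(-4 + q) = 2*k/(-4 + q))
w(m, N) = -N/6 - m/6 (w(m, N) = -(m + N)/6 = -(N + m)/6 = -N/6 - m/6)
Y(W) = 5/6 + W (Y(W) = W - (-1/6*(-3) - 1/6*8) = W - (1/2 - 4/3) = W - 1*(-5/6) = W + 5/6 = 5/6 + W)
(15100 + f(-106, 14))*(44996 + Y(-24)) = (15100 + 2*14/(-4 - 106))*(44996 + (5/6 - 24)) = (15100 + 2*14/(-110))*(44996 - 139/6) = (15100 + 2*14*(-1/110))*(269837/6) = (15100 - 14/55)*(269837/6) = (830486/55)*(269837/6) = 112047925391/165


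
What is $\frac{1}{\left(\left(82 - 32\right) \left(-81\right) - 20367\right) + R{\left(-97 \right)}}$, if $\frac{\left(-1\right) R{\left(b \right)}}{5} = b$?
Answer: $- \frac{1}{23932} \approx -4.1785 \cdot 10^{-5}$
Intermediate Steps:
$R{\left(b \right)} = - 5 b$
$\frac{1}{\left(\left(82 - 32\right) \left(-81\right) - 20367\right) + R{\left(-97 \right)}} = \frac{1}{\left(\left(82 - 32\right) \left(-81\right) - 20367\right) - -485} = \frac{1}{\left(50 \left(-81\right) - 20367\right) + 485} = \frac{1}{\left(-4050 - 20367\right) + 485} = \frac{1}{-24417 + 485} = \frac{1}{-23932} = - \frac{1}{23932}$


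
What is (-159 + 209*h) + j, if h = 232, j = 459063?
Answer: 507392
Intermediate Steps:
(-159 + 209*h) + j = (-159 + 209*232) + 459063 = (-159 + 48488) + 459063 = 48329 + 459063 = 507392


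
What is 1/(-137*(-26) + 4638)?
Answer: 1/8200 ≈ 0.00012195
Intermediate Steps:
1/(-137*(-26) + 4638) = 1/(3562 + 4638) = 1/8200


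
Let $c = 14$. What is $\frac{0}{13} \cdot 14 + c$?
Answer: $14$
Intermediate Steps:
$\frac{0}{13} \cdot 14 + c = \frac{0}{13} \cdot 14 + 14 = 0 \cdot \frac{1}{13} \cdot 14 + 14 = 0 \cdot 14 + 14 = 0 + 14 = 14$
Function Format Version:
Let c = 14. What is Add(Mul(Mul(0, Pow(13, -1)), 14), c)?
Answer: 14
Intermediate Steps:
Add(Mul(Mul(0, Pow(13, -1)), 14), c) = Add(Mul(Mul(0, Pow(13, -1)), 14), 14) = Add(Mul(Mul(0, Rational(1, 13)), 14), 14) = Add(Mul(0, 14), 14) = Add(0, 14) = 14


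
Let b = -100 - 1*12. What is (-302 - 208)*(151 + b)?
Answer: -19890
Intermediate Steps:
b = -112 (b = -100 - 12 = -112)
(-302 - 208)*(151 + b) = (-302 - 208)*(151 - 112) = -510*39 = -19890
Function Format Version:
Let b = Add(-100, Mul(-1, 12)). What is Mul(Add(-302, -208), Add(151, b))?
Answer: -19890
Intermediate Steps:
b = -112 (b = Add(-100, -12) = -112)
Mul(Add(-302, -208), Add(151, b)) = Mul(Add(-302, -208), Add(151, -112)) = Mul(-510, 39) = -19890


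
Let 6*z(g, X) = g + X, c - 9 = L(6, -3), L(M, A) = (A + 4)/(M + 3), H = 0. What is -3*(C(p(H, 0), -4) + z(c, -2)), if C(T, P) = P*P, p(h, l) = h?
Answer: -464/9 ≈ -51.556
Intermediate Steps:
L(M, A) = (4 + A)/(3 + M)
c = 82/9 (c = 9 + (4 - 3)/(3 + 6) = 9 + 1/9 = 82/9 ≈ 9.1111)
C(T, P) = P**2
z(g, X) = X/6 + g/6 (z(g, X) = (g + X)/6 = (X + g)/6 = X/6 + g/6)
-3*(C(p(H, 0), -4) + z(c, -2)) = -3*((-4)**2 + ((1/6)*(-2) + (1/6)*(82/9))) = -3*(16 + (-1/3 + 41/27)) = -3*(16 + 32/27) = -3*464/27 = -464/9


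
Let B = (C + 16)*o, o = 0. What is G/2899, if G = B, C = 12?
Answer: 0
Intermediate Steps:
B = 0 (B = (12 + 16)*0 = 28*0 = 0)
G = 0
G/2899 = 0/2899 = 0*(1/2899) = 0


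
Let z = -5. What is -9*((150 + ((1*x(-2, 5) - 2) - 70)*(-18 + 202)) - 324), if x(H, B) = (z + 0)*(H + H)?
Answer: 87678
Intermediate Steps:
x(H, B) = -10*H (x(H, B) = (-5 + 0)*(H + H) = -10*H)
-9*((150 + ((1*x(-2, 5) - 2) - 70)*(-18 + 202)) - 324) = -9*((150 + ((1*(-10*(-2)) - 2) - 70)*(-18 + 202)) - 324) = -9*((150 + ((1*20 - 2) - 70)*184) - 324) = -9*((150 + ((20 - 2) - 70)*184) - 324) = -9*((150 + (18 - 70)*184) - 324) = -9*((150 - 52*184) - 324) = -9*((150 - 9568) - 324) = -9*(-9418 - 324) = -9*(-9742) = 87678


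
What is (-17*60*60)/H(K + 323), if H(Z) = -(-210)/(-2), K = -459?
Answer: 4080/7 ≈ 582.86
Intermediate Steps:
H(Z) = -105 (H(Z) = -(-210)*(-1)/2 = -42*5/2 = -105)
(-17*60*60)/H(K + 323) = (-17*60*60)/(-105) = -1020*60*(-1/105) = -61200*(-1/105) = 4080/7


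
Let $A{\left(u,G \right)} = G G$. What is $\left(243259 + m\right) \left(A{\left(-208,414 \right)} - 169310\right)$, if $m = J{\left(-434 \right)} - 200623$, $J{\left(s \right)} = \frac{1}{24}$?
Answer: $\frac{1067265395}{12} \approx 8.8939 \cdot 10^{7}$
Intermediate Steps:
$J{\left(s \right)} = \frac{1}{24}$
$A{\left(u,G \right)} = G^{2}$
$m = - \frac{4814951}{24}$ ($m = \frac{1}{24} - 200623 = - \frac{4814951}{24} \approx -2.0062 \cdot 10^{5}$)
$\left(243259 + m\right) \left(A{\left(-208,414 \right)} - 169310\right) = \left(243259 - \frac{4814951}{24}\right) \left(414^{2} - 169310\right) = \frac{1023265 \left(171396 - 169310\right)}{24} = \frac{1023265}{24} \cdot 2086 = \frac{1067265395}{12}$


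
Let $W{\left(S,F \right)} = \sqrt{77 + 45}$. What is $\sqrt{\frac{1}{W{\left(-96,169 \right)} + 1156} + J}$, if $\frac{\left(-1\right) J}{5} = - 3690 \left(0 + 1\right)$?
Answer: $\sqrt{18450 + \frac{1}{1156 + \sqrt{122}}} \approx 135.83$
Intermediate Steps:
$W{\left(S,F \right)} = \sqrt{122}$
$J = 18450$ ($J = - 5 \left(- 3690 \left(0 + 1\right)\right) = - 5 \left(\left(-3690\right) 1\right) = \left(-5\right) \left(-3690\right) = 18450$)
$\sqrt{\frac{1}{W{\left(-96,169 \right)} + 1156} + J} = \sqrt{\frac{1}{\sqrt{122} + 1156} + 18450} = \sqrt{\frac{1}{1156 + \sqrt{122}} + 18450} = \sqrt{18450 + \frac{1}{1156 + \sqrt{122}}}$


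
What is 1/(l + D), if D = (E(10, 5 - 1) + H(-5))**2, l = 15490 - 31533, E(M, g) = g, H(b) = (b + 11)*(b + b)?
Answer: -1/12907 ≈ -7.7477e-5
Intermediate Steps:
H(b) = 2*b*(11 + b) (H(b) = (11 + b)*(2*b) = 2*b*(11 + b))
l = -16043
D = 3136 (D = ((5 - 1) + 2*(-5)*(11 - 5))**2 = (4 + 2*(-5)*6)**2 = (4 - 60)**2 = (-56)**2 = 3136)
1/(l + D) = 1/(-16043 + 3136) = 1/(-12907) = -1/12907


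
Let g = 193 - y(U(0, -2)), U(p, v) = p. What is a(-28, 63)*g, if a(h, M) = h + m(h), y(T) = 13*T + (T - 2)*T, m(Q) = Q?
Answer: -10808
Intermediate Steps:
y(T) = 13*T + T*(-2 + T) (y(T) = 13*T + (-2 + T)*T = 13*T + T*(-2 + T))
a(h, M) = 2*h (a(h, M) = h + h = 2*h)
g = 193 (g = 193 - 0*(11 + 0) = 193 - 0*11 = 193 - 1*0 = 193 + 0 = 193)
a(-28, 63)*g = (2*(-28))*193 = -56*193 = -10808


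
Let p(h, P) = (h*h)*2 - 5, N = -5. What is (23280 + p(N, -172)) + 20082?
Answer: 43407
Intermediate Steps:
p(h, P) = -5 + 2*h**2 (p(h, P) = h**2*2 - 5 = 2*h**2 - 5 = -5 + 2*h**2)
(23280 + p(N, -172)) + 20082 = (23280 + (-5 + 2*(-5)**2)) + 20082 = (23280 + (-5 + 2*25)) + 20082 = (23280 + (-5 + 50)) + 20082 = (23280 + 45) + 20082 = 23325 + 20082 = 43407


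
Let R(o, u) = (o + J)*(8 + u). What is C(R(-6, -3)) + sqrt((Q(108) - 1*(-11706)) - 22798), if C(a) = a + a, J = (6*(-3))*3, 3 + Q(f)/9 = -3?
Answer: -600 + I*sqrt(11146) ≈ -600.0 + 105.57*I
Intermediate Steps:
Q(f) = -54 (Q(f) = -27 + 9*(-3) = -27 - 27 = -54)
J = -54 (J = -18*3 = -54)
R(o, u) = (-54 + o)*(8 + u) (R(o, u) = (o - 54)*(8 + u) = (-54 + o)*(8 + u))
C(a) = 2*a
C(R(-6, -3)) + sqrt((Q(108) - 1*(-11706)) - 22798) = 2*(-432 - 54*(-3) + 8*(-6) - 6*(-3)) + sqrt((-54 - 1*(-11706)) - 22798) = 2*(-432 + 162 - 48 + 18) + sqrt((-54 + 11706) - 22798) = 2*(-300) + sqrt(11652 - 22798) = -600 + sqrt(-11146) = -600 + I*sqrt(11146)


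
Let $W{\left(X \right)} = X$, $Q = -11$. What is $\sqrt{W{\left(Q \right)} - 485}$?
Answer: $4 i \sqrt{31} \approx 22.271 i$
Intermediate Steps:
$\sqrt{W{\left(Q \right)} - 485} = \sqrt{-11 - 485} = \sqrt{-496} = 4 i \sqrt{31}$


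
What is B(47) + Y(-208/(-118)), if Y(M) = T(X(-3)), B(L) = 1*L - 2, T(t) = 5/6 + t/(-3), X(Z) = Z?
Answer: 281/6 ≈ 46.833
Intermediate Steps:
T(t) = 5/6 - t/3 (T(t) = 5*(1/6) + t*(-1/3) = 5/6 - t/3)
B(L) = -2 + L (B(L) = L - 2 = -2 + L)
Y(M) = 11/6 (Y(M) = 5/6 - 1/3*(-3) = 5/6 + 1 = 11/6)
B(47) + Y(-208/(-118)) = (-2 + 47) + 11/6 = 45 + 11/6 = 281/6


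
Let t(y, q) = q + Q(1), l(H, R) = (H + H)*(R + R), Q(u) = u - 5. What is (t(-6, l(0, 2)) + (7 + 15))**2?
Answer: 324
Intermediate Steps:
Q(u) = -5 + u
l(H, R) = 4*H*R (l(H, R) = (2*H)*(2*R) = 4*H*R)
t(y, q) = -4 + q (t(y, q) = q + (-5 + 1) = q - 4 = -4 + q)
(t(-6, l(0, 2)) + (7 + 15))**2 = ((-4 + 4*0*2) + (7 + 15))**2 = ((-4 + 0) + 22)**2 = (-4 + 22)**2 = 18**2 = 324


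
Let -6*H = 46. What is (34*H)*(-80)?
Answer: 62560/3 ≈ 20853.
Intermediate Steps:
H = -23/3 (H = -⅙*46 = -23/3 ≈ -7.6667)
(34*H)*(-80) = (34*(-23/3))*(-80) = -782/3*(-80) = 62560/3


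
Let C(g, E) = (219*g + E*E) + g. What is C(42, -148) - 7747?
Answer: 23397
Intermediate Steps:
C(g, E) = E² + 220*g (C(g, E) = (219*g + E²) + g = (E² + 219*g) + g = E² + 220*g)
C(42, -148) - 7747 = ((-148)² + 220*42) - 7747 = (21904 + 9240) - 7747 = 31144 - 7747 = 23397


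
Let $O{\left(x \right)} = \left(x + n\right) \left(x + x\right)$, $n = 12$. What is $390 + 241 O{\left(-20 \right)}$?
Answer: $77510$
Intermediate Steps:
$O{\left(x \right)} = 2 x \left(12 + x\right)$ ($O{\left(x \right)} = \left(x + 12\right) \left(x + x\right) = \left(12 + x\right) 2 x = 2 x \left(12 + x\right)$)
$390 + 241 O{\left(-20 \right)} = 390 + 241 \cdot 2 \left(-20\right) \left(12 - 20\right) = 390 + 241 \cdot 2 \left(-20\right) \left(-8\right) = 390 + 241 \cdot 320 = 390 + 77120 = 77510$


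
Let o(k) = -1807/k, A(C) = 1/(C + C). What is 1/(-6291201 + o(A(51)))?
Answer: -1/6475515 ≈ -1.5443e-7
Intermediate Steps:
A(C) = 1/(2*C)
1/(-6291201 + o(A(51))) = 1/(-6291201 - 1807/((½)/51)) = 1/(-6291201 - 1807/((½)*(1/51))) = 1/(-6291201 - 1807/1/102) = 1/(-6291201 - 1807*102) = 1/(-6291201 - 184314) = 1/(-6475515) = -1/6475515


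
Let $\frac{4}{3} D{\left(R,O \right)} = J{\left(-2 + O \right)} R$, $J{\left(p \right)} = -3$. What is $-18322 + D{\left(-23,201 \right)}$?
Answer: $- \frac{73081}{4} \approx -18270.0$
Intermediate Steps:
$D{\left(R,O \right)} = - \frac{9 R}{4}$ ($D{\left(R,O \right)} = \frac{3 \left(- 3 R\right)}{4} = - \frac{9 R}{4}$)
$-18322 + D{\left(-23,201 \right)} = -18322 - - \frac{207}{4} = -18322 + \frac{207}{4} = - \frac{73081}{4}$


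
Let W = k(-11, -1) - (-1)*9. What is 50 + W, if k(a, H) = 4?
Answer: 63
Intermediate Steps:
W = 13 (W = 4 - (-1)*9 = 4 - 1*(-9) = 4 + 9 = 13)
50 + W = 50 + 13 = 63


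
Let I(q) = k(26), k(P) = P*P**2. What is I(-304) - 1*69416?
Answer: -51840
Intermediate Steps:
k(P) = P**3
I(q) = 17576 (I(q) = 26**3 = 17576)
I(-304) - 1*69416 = 17576 - 1*69416 = 17576 - 69416 = -51840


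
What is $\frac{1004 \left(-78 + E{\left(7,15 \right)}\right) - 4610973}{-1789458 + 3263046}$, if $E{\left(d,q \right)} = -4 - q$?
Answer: $- \frac{4708361}{1473588} \approx -3.1952$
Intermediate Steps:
$\frac{1004 \left(-78 + E{\left(7,15 \right)}\right) - 4610973}{-1789458 + 3263046} = \frac{1004 \left(-78 - 19\right) - 4610973}{-1789458 + 3263046} = \frac{1004 \left(-78 - 19\right) - 4610973}{1473588} = \left(1004 \left(-78 - 19\right) - 4610973\right) \frac{1}{1473588} = \left(1004 \left(-97\right) - 4610973\right) \frac{1}{1473588} = \left(-97388 - 4610973\right) \frac{1}{1473588} = \left(-4708361\right) \frac{1}{1473588} = - \frac{4708361}{1473588}$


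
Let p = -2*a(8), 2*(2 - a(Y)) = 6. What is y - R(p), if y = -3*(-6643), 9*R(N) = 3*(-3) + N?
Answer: 179368/9 ≈ 19930.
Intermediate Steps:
a(Y) = -1 (a(Y) = 2 - ½*6 = 2 - 3 = -1)
p = 2 (p = -2*(-1) = 2)
R(N) = -1 + N/9 (R(N) = (3*(-3) + N)/9 = (-9 + N)/9 = -1 + N/9)
y = 19929
y - R(p) = 19929 - (-1 + (⅑)*2) = 19929 - (-1 + 2/9) = 19929 - 1*(-7/9) = 19929 + 7/9 = 179368/9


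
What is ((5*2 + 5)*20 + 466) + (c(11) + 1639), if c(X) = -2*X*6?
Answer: 2273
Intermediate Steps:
c(X) = -12*X
((5*2 + 5)*20 + 466) + (c(11) + 1639) = ((5*2 + 5)*20 + 466) + (-12*11 + 1639) = ((10 + 5)*20 + 466) + (-132 + 1639) = (15*20 + 466) + 1507 = (300 + 466) + 1507 = 766 + 1507 = 2273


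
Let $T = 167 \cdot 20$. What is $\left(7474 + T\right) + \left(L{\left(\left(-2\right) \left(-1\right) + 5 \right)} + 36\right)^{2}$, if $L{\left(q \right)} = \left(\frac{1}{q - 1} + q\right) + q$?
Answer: $\frac{479905}{36} \approx 13331.0$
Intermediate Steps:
$L{\left(q \right)} = \frac{1}{-1 + q} + 2 q$ ($L{\left(q \right)} = \left(\frac{1}{-1 + q} + q\right) + q = \left(q + \frac{1}{-1 + q}\right) + q = \frac{1}{-1 + q} + 2 q$)
$T = 3340$
$\left(7474 + T\right) + \left(L{\left(\left(-2\right) \left(-1\right) + 5 \right)} + 36\right)^{2} = \left(7474 + 3340\right) + \left(\frac{1 - 2 \left(\left(-2\right) \left(-1\right) + 5\right) + 2 \left(\left(-2\right) \left(-1\right) + 5\right)^{2}}{-1 + \left(\left(-2\right) \left(-1\right) + 5\right)} + 36\right)^{2} = 10814 + \left(\frac{1 - 2 \left(2 + 5\right) + 2 \left(2 + 5\right)^{2}}{-1 + \left(2 + 5\right)} + 36\right)^{2} = 10814 + \left(\frac{1 - 14 + 2 \cdot 7^{2}}{-1 + 7} + 36\right)^{2} = 10814 + \left(\frac{1 - 14 + 2 \cdot 49}{6} + 36\right)^{2} = 10814 + \left(\frac{1 - 14 + 98}{6} + 36\right)^{2} = 10814 + \left(\frac{1}{6} \cdot 85 + 36\right)^{2} = 10814 + \left(\frac{85}{6} + 36\right)^{2} = 10814 + \left(\frac{301}{6}\right)^{2} = 10814 + \frac{90601}{36} = \frac{479905}{36}$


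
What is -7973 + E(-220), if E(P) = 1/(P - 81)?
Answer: -2399874/301 ≈ -7973.0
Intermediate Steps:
E(P) = 1/(-81 + P)
-7973 + E(-220) = -7973 + 1/(-81 - 220) = -7973 + 1/(-301) = -7973 - 1/301 = -2399874/301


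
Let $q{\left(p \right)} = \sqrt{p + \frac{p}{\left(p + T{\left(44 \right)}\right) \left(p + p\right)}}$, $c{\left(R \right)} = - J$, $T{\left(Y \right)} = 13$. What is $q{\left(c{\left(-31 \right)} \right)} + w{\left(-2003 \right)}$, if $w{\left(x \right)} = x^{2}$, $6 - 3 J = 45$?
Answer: $4012009 + \frac{\sqrt{8801}}{26} \approx 4.012 \cdot 10^{6}$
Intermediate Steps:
$J = -13$ ($J = 2 - 15 = -13$)
$c{\left(R \right)} = 13$ ($c{\left(R \right)} = \left(-1\right) \left(-13\right) = 13$)
$q{\left(p \right)} = \sqrt{p + \frac{1}{2 \left(13 + p\right)}}$ ($q{\left(p \right)} = \sqrt{p + \frac{p}{\left(p + 13\right) \left(p + p\right)}} = \sqrt{p + \frac{p}{\left(13 + p\right) 2 p}} = \sqrt{p + \frac{p}{2 p \left(13 + p\right)}} = \sqrt{p + p \frac{1}{2 p \left(13 + p\right)}} = \sqrt{p + \frac{1}{2 \left(13 + p\right)}}$)
$q{\left(c{\left(-31 \right)} \right)} + w{\left(-2003 \right)} = \frac{\sqrt{\frac{2}{13 + 13} + 4 \cdot 13}}{2} + \left(-2003\right)^{2} = \frac{\sqrt{\frac{2}{26} + 52}}{2} + 4012009 = \frac{\sqrt{2 \cdot \frac{1}{26} + 52}}{2} + 4012009 = \frac{\sqrt{\frac{1}{13} + 52}}{2} + 4012009 = \frac{\sqrt{\frac{677}{13}}}{2} + 4012009 = \frac{\frac{1}{13} \sqrt{8801}}{2} + 4012009 = \frac{\sqrt{8801}}{26} + 4012009 = 4012009 + \frac{\sqrt{8801}}{26}$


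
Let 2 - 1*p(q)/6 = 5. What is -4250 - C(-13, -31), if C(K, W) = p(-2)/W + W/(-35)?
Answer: -4612841/1085 ≈ -4251.5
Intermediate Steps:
p(q) = -18 (p(q) = 12 - 6*5 = 12 - 30 = -18)
C(K, W) = -18/W - W/35 (C(K, W) = -18/W + W/(-35) = -18/W + W*(-1/35) = -18/W - W/35)
-4250 - C(-13, -31) = -4250 - (-18/(-31) - 1/35*(-31)) = -4250 - (-18*(-1/31) + 31/35) = -4250 - (18/31 + 31/35) = -4250 - 1*1591/1085 = -4250 - 1591/1085 = -4612841/1085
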